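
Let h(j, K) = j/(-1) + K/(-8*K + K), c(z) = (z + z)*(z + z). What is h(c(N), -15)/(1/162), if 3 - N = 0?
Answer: -40986/7 ≈ -5855.1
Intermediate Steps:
N = 3 (N = 3 - 1*0 = 3 + 0 = 3)
c(z) = 4*z**2 (c(z) = (2*z)*(2*z) = 4*z**2)
h(j, K) = -1/7 - j (h(j, K) = j*(-1) + K/((-7*K)) = -j + K*(-1/(7*K)) = -j - 1/7 = -1/7 - j)
h(c(N), -15)/(1/162) = (-1/7 - 4*3**2)/(1/162) = (-1/7 - 4*9)/(1/162) = (-1/7 - 1*36)*162 = (-1/7 - 36)*162 = -253/7*162 = -40986/7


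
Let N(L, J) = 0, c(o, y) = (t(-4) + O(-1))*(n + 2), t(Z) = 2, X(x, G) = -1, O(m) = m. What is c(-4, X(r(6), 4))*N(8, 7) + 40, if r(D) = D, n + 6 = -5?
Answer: 40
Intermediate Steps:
n = -11 (n = -6 - 5 = -11)
c(o, y) = -9 (c(o, y) = (2 - 1)*(-11 + 2) = 1*(-9) = -9)
c(-4, X(r(6), 4))*N(8, 7) + 40 = -9*0 + 40 = 0 + 40 = 40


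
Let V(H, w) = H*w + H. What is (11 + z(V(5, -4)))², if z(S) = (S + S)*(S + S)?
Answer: 829921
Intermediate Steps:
V(H, w) = H + H*w
z(S) = 4*S² (z(S) = (2*S)*(2*S) = 4*S²)
(11 + z(V(5, -4)))² = (11 + 4*(5*(1 - 4))²)² = (11 + 4*(5*(-3))²)² = (11 + 4*(-15)²)² = (11 + 4*225)² = (11 + 900)² = 911² = 829921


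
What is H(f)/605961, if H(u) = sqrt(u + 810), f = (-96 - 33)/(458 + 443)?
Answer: sqrt(657442581)/545970861 ≈ 4.6963e-5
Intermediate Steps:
f = -129/901 ≈ -0.14317
H(u) = sqrt(810 + u)
H(f)/605961 = sqrt(810 - 129/901)/605961 = sqrt(729681/901)*(1/605961) = (sqrt(657442581)/901)*(1/605961) = sqrt(657442581)/545970861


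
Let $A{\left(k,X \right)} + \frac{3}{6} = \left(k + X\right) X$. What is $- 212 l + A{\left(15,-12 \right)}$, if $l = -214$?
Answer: $\frac{90663}{2} \approx 45332.0$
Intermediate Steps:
$A{\left(k,X \right)} = - \frac{1}{2} + X \left(X + k\right)$ ($A{\left(k,X \right)} = - \frac{1}{2} + \left(k + X\right) X = - \frac{1}{2} + \left(X + k\right) X = - \frac{1}{2} + X \left(X + k\right)$)
$- 212 l + A{\left(15,-12 \right)} = \left(-212\right) \left(-214\right) - \left(\frac{361}{2} - 144\right) = 45368 - \frac{73}{2} = \frac{90663}{2}$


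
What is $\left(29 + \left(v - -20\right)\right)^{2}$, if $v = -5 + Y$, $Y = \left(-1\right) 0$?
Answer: $1936$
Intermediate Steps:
$Y = 0$
$v = -5$ ($v = -5 + 0 = -5$)
$\left(29 + \left(v - -20\right)\right)^{2} = \left(29 - -15\right)^{2} = \left(29 + \left(-5 + 20\right)\right)^{2} = \left(29 + 15\right)^{2} = 44^{2} = 1936$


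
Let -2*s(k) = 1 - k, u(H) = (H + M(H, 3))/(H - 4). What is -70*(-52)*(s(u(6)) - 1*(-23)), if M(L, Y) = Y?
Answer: 90090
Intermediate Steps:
u(H) = (3 + H)/(-4 + H) (u(H) = (H + 3)/(H - 4) = (3 + H)/(-4 + H))
s(k) = -½ + k/2 (s(k) = -(1 - k)/2 = -½ + k/2)
-70*(-52)*(s(u(6)) - 1*(-23)) = -70*(-52)*((-½ + ((3 + 6)/(-4 + 6))/2) - 1*(-23)) = -(-3640)*((-½ + (9/2)/2) + 23) = -(-3640)*((-½ + ((½)*9)/2) + 23) = -(-3640)*((-½ + (½)*(9/2)) + 23) = -(-3640)*((-½ + 9/4) + 23) = -(-3640)*(7/4 + 23) = -(-3640)*99/4 = -1*(-90090) = 90090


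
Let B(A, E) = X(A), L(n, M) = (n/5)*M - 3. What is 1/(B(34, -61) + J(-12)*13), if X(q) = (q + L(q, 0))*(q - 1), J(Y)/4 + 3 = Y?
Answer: 1/243 ≈ 0.0041152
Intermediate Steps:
J(Y) = -12 + 4*Y
L(n, M) = -3 + M*n/5 (L(n, M) = (n*(⅕))*M - 3 = (n/5)*M - 3 = M*n/5 - 3 = -3 + M*n/5)
X(q) = (-1 + q)*(-3 + q) (X(q) = (q + (-3 + (⅕)*0*q))*(q - 1) = (q + (-3 + 0))*(-1 + q) = (q - 3)*(-1 + q) = (-3 + q)*(-1 + q) = (-1 + q)*(-3 + q))
B(A, E) = 3 + A² - 4*A
1/(B(34, -61) + J(-12)*13) = 1/((3 + 34² - 4*34) + (-12 + 4*(-12))*13) = 1/((3 + 1156 - 136) + (-12 - 48)*13) = 1/(1023 - 60*13) = 1/(1023 - 780) = 1/243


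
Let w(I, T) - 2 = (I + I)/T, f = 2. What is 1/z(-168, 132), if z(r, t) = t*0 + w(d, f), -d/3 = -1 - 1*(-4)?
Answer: -⅐ ≈ -0.14286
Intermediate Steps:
d = -9 (d = -3*(-1 - 1*(-4)) = -3*(-1 + 4) = -3*3 = -9)
w(I, T) = 2 + 2*I/T (w(I, T) = 2 + (I + I)/T = 2 + (2*I)/T = 2 + 2*I/T)
z(r, t) = -7 (z(r, t) = t*0 + (2 + 2*(-9)/2) = 0 + (2 + 2*(-9)*(½)) = 0 + (2 - 9) = 0 - 7 = -7)
1/z(-168, 132) = 1/(-7) = -⅐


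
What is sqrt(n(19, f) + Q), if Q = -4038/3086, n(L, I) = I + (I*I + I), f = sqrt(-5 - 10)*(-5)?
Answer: sqrt(-895933692 - 23808490*I*sqrt(15))/1543 ≈ 0.99694 - 19.424*I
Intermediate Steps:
f = -5*I*sqrt(15) (f = sqrt(-15)*(-5) = (I*sqrt(15))*(-5) = -5*I*sqrt(15) ≈ -19.365*I)
n(L, I) = I**2 + 2*I (n(L, I) = I + (I**2 + I) = I + (I + I**2) = I**2 + 2*I)
Q = -2019/1543 (Q = -4038*1/3086 = -2019/1543 ≈ -1.3085)
sqrt(n(19, f) + Q) = sqrt((-5*I*sqrt(15))*(2 - 5*I*sqrt(15)) - 2019/1543) = sqrt(-5*I*sqrt(15)*(2 - 5*I*sqrt(15)) - 2019/1543) = sqrt(-2019/1543 - 5*I*sqrt(15)*(2 - 5*I*sqrt(15)))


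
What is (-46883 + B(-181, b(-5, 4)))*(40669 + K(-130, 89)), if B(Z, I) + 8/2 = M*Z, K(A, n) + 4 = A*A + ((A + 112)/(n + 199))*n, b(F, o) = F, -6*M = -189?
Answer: -96862863327/32 ≈ -3.0270e+9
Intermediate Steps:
M = 63/2 (M = -⅙*(-189) = 63/2 ≈ 31.500)
K(A, n) = -4 + A² + n*(112 + A)/(199 + n) (K(A, n) = -4 + (A*A + ((A + 112)/(n + 199))*n) = -4 + (A² + ((112 + A)/(199 + n))*n) = -4 + (A² + n*(112 + A)/(199 + n)) = -4 + A² + n*(112 + A)/(199 + n))
B(Z, I) = -4 + 63*Z/2
(-46883 + B(-181, b(-5, 4)))*(40669 + K(-130, 89)) = (-46883 + (-4 + (63/2)*(-181)))*(40669 + (-796 + 108*89 + 199*(-130)² - 130*89 + 89*(-130)²)/(199 + 89)) = (-46883 + (-4 - 11403/2))*(40669 + (-796 + 9612 + 199*16900 - 11570 + 89*16900)/288) = (-46883 - 11411/2)*(40669 + (-796 + 9612 + 3363100 - 11570 + 1504100)/288) = -105177*(40669 + (1/288)*4864446)/2 = -105177*(40669 + 270247/16)/2 = -105177/2*920951/16 = -96862863327/32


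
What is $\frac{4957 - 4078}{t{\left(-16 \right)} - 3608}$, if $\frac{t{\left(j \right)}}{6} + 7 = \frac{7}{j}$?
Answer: $- \frac{7032}{29221} \approx -0.24065$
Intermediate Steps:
$t{\left(j \right)} = -42 + \frac{42}{j}$ ($t{\left(j \right)} = -42 + 6 \frac{7}{j} = -42 + \frac{42}{j}$)
$\frac{4957 - 4078}{t{\left(-16 \right)} - 3608} = \frac{4957 - 4078}{\left(-42 + \frac{42}{-16}\right) - 3608} = \frac{879}{\left(-42 + 42 \left(- \frac{1}{16}\right)\right) - 3608} = \frac{879}{\left(-42 - \frac{21}{8}\right) - 3608} = \frac{879}{- \frac{357}{8} - 3608} = \frac{879}{- \frac{29221}{8}} = 879 \left(- \frac{8}{29221}\right) = - \frac{7032}{29221}$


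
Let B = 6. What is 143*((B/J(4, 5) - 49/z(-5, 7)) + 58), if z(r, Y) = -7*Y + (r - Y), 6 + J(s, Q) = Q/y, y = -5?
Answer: 3538249/427 ≈ 8286.3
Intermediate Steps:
J(s, Q) = -6 - Q/5 (J(s, Q) = -6 + Q/(-5) = -6 + Q*(-⅕) = -6 - Q/5)
z(r, Y) = r - 8*Y
143*((B/J(4, 5) - 49/z(-5, 7)) + 58) = 143*((6/(-6 - ⅕*5) - 49/(-5 - 8*7)) + 58) = 143*((6/(-6 - 1) - 49/(-5 - 56)) + 58) = 143*((6/(-7) - 49/(-61)) + 58) = 143*((6*(-⅐) - 49*(-1/61)) + 58) = 143*((-6/7 + 49/61) + 58) = 143*(-23/427 + 58) = 143*(24743/427) = 3538249/427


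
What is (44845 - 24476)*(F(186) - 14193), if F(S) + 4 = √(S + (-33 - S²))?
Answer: -289178693 + 61107*I*√3827 ≈ -2.8918e+8 + 3.7802e+6*I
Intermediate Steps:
F(S) = -4 + √(-33 + S - S²) (F(S) = -4 + √(S + (-33 - S²)) = -4 + √(-33 + S - S²))
(44845 - 24476)*(F(186) - 14193) = (44845 - 24476)*((-4 + √(-33 + 186 - 1*186²)) - 14193) = 20369*((-4 + √(-33 + 186 - 1*34596)) - 14193) = 20369*((-4 + √(-33 + 186 - 34596)) - 14193) = 20369*((-4 + √(-34443)) - 14193) = 20369*((-4 + 3*I*√3827) - 14193) = 20369*(-14197 + 3*I*√3827) = -289178693 + 61107*I*√3827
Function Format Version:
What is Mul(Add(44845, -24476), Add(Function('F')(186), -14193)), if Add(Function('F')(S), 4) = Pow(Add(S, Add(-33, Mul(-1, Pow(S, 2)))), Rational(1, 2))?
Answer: Add(-289178693, Mul(61107, I, Pow(3827, Rational(1, 2)))) ≈ Add(-2.8918e+8, Mul(3.7802e+6, I))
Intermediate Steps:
Function('F')(S) = Add(-4, Pow(Add(-33, S, Mul(-1, Pow(S, 2))), Rational(1, 2))) (Function('F')(S) = Add(-4, Pow(Add(S, Add(-33, Mul(-1, Pow(S, 2)))), Rational(1, 2))) = Add(-4, Pow(Add(-33, S, Mul(-1, Pow(S, 2))), Rational(1, 2))))
Mul(Add(44845, -24476), Add(Function('F')(186), -14193)) = Mul(Add(44845, -24476), Add(Add(-4, Pow(Add(-33, 186, Mul(-1, Pow(186, 2))), Rational(1, 2))), -14193)) = Mul(20369, Add(Add(-4, Pow(Add(-33, 186, Mul(-1, 34596)), Rational(1, 2))), -14193)) = Mul(20369, Add(Add(-4, Pow(Add(-33, 186, -34596), Rational(1, 2))), -14193)) = Mul(20369, Add(Add(-4, Pow(-34443, Rational(1, 2))), -14193)) = Mul(20369, Add(Add(-4, Mul(3, I, Pow(3827, Rational(1, 2)))), -14193)) = Mul(20369, Add(-14197, Mul(3, I, Pow(3827, Rational(1, 2))))) = Add(-289178693, Mul(61107, I, Pow(3827, Rational(1, 2))))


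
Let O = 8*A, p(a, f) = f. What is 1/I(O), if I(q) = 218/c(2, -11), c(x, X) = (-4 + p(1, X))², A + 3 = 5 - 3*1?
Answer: 225/218 ≈ 1.0321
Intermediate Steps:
A = -1 (A = -3 + (5 - 3*1) = -3 + (5 - 3) = -3 + 2 = -1)
c(x, X) = (-4 + X)²
O = -8 (O = 8*(-1) = -8)
I(q) = 218/225 (I(q) = 218/((-4 - 11)²) = 218/((-15)²) = 218/225)
1/I(O) = 1/(218/225) = 225/218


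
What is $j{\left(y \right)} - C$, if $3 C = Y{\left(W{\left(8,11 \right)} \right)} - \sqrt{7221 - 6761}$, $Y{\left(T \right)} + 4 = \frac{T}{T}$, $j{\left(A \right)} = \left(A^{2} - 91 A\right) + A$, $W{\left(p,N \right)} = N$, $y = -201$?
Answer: $58492 + \frac{2 \sqrt{115}}{3} \approx 58499.0$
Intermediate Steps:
$j{\left(A \right)} = A^{2} - 90 A$
$Y{\left(T \right)} = -3$ ($Y{\left(T \right)} = -4 + \frac{T}{T} = -4 + 1 = -3$)
$C = -1 - \frac{2 \sqrt{115}}{3}$ ($C = \frac{-3 - \sqrt{7221 - 6761}}{3} = \frac{-3 - \sqrt{460}}{3} = \frac{-3 - 2 \sqrt{115}}{3} = -1 - \frac{2 \sqrt{115}}{3} \approx -8.1492$)
$j{\left(y \right)} - C = - 201 \left(-90 - 201\right) - \left(-1 - \frac{2 \sqrt{115}}{3}\right) = \left(-201\right) \left(-291\right) + \left(1 + \frac{2 \sqrt{115}}{3}\right) = 58491 + \left(1 + \frac{2 \sqrt{115}}{3}\right) = 58492 + \frac{2 \sqrt{115}}{3}$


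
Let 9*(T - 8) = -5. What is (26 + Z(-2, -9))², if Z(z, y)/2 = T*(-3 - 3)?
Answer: 36100/9 ≈ 4011.1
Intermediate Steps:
T = 67/9 (T = 8 + (⅑)*(-5) = 8 - 5/9 = 67/9 ≈ 7.4444)
Z(z, y) = -268/3 (Z(z, y) = 2*(67*(-3 - 3)/9) = 2*((67/9)*(-6)) = 2*(-134/3) = -268/3)
(26 + Z(-2, -9))² = (26 - 268/3)² = (-190/3)² = 36100/9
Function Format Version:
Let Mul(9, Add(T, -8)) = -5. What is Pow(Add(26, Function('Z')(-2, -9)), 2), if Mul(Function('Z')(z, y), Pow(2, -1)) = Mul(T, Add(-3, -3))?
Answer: Rational(36100, 9) ≈ 4011.1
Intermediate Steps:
T = Rational(67, 9) (T = Add(8, Mul(Rational(1, 9), -5)) = Add(8, Rational(-5, 9)) = Rational(67, 9) ≈ 7.4444)
Function('Z')(z, y) = Rational(-268, 3) (Function('Z')(z, y) = Mul(2, Mul(Rational(67, 9), Add(-3, -3))) = Mul(2, Mul(Rational(67, 9), -6)) = Mul(2, Rational(-134, 3)) = Rational(-268, 3))
Pow(Add(26, Function('Z')(-2, -9)), 2) = Pow(Add(26, Rational(-268, 3)), 2) = Pow(Rational(-190, 3), 2) = Rational(36100, 9)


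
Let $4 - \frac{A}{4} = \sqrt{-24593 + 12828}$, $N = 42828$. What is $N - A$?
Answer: $42812 + 4 i \sqrt{11765} \approx 42812.0 + 433.87 i$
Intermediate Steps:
$A = 16 - 4 i \sqrt{11765}$ ($A = 16 - 4 \sqrt{-24593 + 12828} = 16 - 4 \sqrt{-11765} = 16 - 4 i \sqrt{11765} \approx 16.0 - 433.87 i$)
$N - A = 42828 - \left(16 - 4 i \sqrt{11765}\right) = 42812 + 4 i \sqrt{11765}$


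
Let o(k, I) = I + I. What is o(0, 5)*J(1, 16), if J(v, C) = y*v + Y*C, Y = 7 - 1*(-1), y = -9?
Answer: 1190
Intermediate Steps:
o(k, I) = 2*I
Y = 8 (Y = 7 + 1 = 8)
J(v, C) = -9*v + 8*C
o(0, 5)*J(1, 16) = (2*5)*(-9*1 + 8*16) = 10*(-9 + 128) = 10*119 = 1190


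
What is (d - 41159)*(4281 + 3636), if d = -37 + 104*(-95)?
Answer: -404368692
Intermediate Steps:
d = -9917 (d = -37 - 9880 = -9917)
(d - 41159)*(4281 + 3636) = (-9917 - 41159)*(4281 + 3636) = -51076*7917 = -404368692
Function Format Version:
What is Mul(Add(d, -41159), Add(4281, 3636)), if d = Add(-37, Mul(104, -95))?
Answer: -404368692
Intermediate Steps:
d = -9917 (d = Add(-37, -9880) = -9917)
Mul(Add(d, -41159), Add(4281, 3636)) = Mul(Add(-9917, -41159), Add(4281, 3636)) = Mul(-51076, 7917) = -404368692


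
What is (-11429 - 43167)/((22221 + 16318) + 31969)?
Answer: -13649/17627 ≈ -0.77432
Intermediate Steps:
(-11429 - 43167)/((22221 + 16318) + 31969) = -54596/(38539 + 31969) = -54596/70508 = -54596*1/70508 = -13649/17627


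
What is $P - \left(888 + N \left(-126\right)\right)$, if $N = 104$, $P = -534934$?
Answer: $-522718$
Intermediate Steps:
$P - \left(888 + N \left(-126\right)\right) = -534934 - \left(888 + 104 \left(-126\right)\right) = -534934 - \left(888 - 13104\right) = -534934 - -12216 = -534934 + 12216 = -522718$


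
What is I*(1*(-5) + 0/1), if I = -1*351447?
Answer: 1757235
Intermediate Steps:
I = -351447
I*(1*(-5) + 0/1) = -351447*(1*(-5) + 0/1) = -351447*(-5 + 0*1) = -351447*(-5 + 0) = -351447*(-5) = 1757235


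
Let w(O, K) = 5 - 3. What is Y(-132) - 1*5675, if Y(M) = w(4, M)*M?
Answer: -5939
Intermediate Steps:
w(O, K) = 2
Y(M) = 2*M
Y(-132) - 1*5675 = 2*(-132) - 1*5675 = -264 - 5675 = -5939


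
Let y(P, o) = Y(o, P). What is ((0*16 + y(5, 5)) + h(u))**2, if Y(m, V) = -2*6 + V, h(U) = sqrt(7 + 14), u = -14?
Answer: (7 - sqrt(21))**2 ≈ 5.8439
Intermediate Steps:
h(U) = sqrt(21)
Y(m, V) = -12 + V
y(P, o) = -12 + P
((0*16 + y(5, 5)) + h(u))**2 = ((0*16 + (-12 + 5)) + sqrt(21))**2 = ((0 - 7) + sqrt(21))**2 = (-7 + sqrt(21))**2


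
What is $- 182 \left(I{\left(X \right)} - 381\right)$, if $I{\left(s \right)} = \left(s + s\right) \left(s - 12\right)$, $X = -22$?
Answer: $-202930$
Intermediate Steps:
$I{\left(s \right)} = 2 s \left(-12 + s\right)$
$- 182 \left(I{\left(X \right)} - 381\right) = - 182 \left(2 \left(-22\right) \left(-12 - 22\right) - 381\right) = - 182 \left(2 \left(-22\right) \left(-34\right) - 381\right) = - 182 \left(1496 - 381\right) = \left(-182\right) 1115 = -202930$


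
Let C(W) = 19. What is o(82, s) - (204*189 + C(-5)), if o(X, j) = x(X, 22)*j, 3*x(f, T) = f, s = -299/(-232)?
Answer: -13411841/348 ≈ -38540.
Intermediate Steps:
s = 299/232 (s = -299*(-1/232) = 299/232 ≈ 1.2888)
x(f, T) = f/3
o(X, j) = X*j/3 (o(X, j) = (X/3)*j = X*j/3)
o(82, s) - (204*189 + C(-5)) = (1/3)*82*(299/232) - (204*189 + 19) = 12259/348 - (38556 + 19) = 12259/348 - 1*38575 = 12259/348 - 38575 = -13411841/348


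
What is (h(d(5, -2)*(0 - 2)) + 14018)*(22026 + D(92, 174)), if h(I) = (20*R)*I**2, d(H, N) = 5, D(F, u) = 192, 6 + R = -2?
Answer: -44036076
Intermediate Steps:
R = -8 (R = -6 - 2 = -8)
h(I) = -160*I**2 (h(I) = (20*(-8))*I**2 = -160*I**2)
(h(d(5, -2)*(0 - 2)) + 14018)*(22026 + D(92, 174)) = (-160*25*(0 - 2)**2 + 14018)*(22026 + 192) = (-160*(5*(-2))**2 + 14018)*22218 = (-160*(-10)**2 + 14018)*22218 = (-160*100 + 14018)*22218 = (-16000 + 14018)*22218 = -1982*22218 = -44036076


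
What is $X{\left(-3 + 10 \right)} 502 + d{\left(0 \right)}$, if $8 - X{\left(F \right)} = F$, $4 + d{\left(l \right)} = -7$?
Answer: $491$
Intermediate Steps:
$d{\left(l \right)} = -11$ ($d{\left(l \right)} = -4 - 7 = -11$)
$X{\left(F \right)} = 8 - F$
$X{\left(-3 + 10 \right)} 502 + d{\left(0 \right)} = \left(8 - \left(-3 + 10\right)\right) 502 - 11 = \left(8 - 7\right) 502 - 11 = 1 \cdot 502 - 11 = 502 - 11 = 491$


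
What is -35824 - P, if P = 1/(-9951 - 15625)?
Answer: -916234623/25576 ≈ -35824.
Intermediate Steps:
P = -1/25576 (P = 1/(-25576) = -1/25576 ≈ -3.9099e-5)
-35824 - P = -35824 - 1*(-1/25576) = -35824 + 1/25576 = -916234623/25576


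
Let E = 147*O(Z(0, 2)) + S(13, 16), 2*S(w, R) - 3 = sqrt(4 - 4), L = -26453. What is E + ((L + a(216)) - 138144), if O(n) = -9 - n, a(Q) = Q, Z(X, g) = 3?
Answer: -332287/2 ≈ -1.6614e+5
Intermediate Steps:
S(w, R) = 3/2 (S(w, R) = 3/2 + sqrt(4 - 4)/2 = 3/2 + sqrt(0)/2 = 3/2 + (1/2)*0 = 3/2 + 0 = 3/2)
E = -3525/2 (E = 147*(-9 - 1*3) + 3/2 = 147*(-9 - 3) + 3/2 = 147*(-12) + 3/2 = -1764 + 3/2 = -3525/2 ≈ -1762.5)
E + ((L + a(216)) - 138144) = -3525/2 + ((-26453 + 216) - 138144) = -3525/2 + (-26237 - 138144) = -3525/2 - 164381 = -332287/2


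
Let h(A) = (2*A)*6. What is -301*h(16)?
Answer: -57792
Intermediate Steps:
h(A) = 12*A
-301*h(16) = -3612*16 = -301*192 = -57792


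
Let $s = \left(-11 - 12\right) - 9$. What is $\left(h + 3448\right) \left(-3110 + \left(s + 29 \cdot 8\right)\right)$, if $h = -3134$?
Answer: $-913740$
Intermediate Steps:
$s = -32$ ($s = -23 - 9 = -32$)
$\left(h + 3448\right) \left(-3110 + \left(s + 29 \cdot 8\right)\right) = \left(-3134 + 3448\right) \left(-3110 + \left(-32 + 29 \cdot 8\right)\right) = 314 \left(-3110 + \left(-32 + 232\right)\right) = 314 \left(-3110 + 200\right) = 314 \left(-2910\right) = -913740$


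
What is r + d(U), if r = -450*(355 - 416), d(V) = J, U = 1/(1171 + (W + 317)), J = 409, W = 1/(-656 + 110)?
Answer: 27859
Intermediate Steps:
W = -1/546 (W = 1/(-546) = -1/546 ≈ -0.0018315)
U = 546/812447 (U = 1/(1171 + (-1/546 + 317)) = 1/(1171 + 173081/546) = 1/(812447/546) = 546/812447 ≈ 0.00067204)
d(V) = 409
r = 27450 (r = -450*(-61) = 27450)
r + d(U) = 27450 + 409 = 27859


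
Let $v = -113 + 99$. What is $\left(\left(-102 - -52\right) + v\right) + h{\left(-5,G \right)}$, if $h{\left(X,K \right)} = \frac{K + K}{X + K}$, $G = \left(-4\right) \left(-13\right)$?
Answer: $- \frac{2904}{47} \approx -61.787$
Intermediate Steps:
$G = 52$
$v = -14$
$h{\left(X,K \right)} = \frac{2 K}{K + X}$
$\left(\left(-102 - -52\right) + v\right) + h{\left(-5,G \right)} = \left(\left(-102 - -52\right) - 14\right) + 2 \cdot 52 \frac{1}{52 - 5} = \left(\left(-102 + 52\right) - 14\right) + 2 \cdot 52 \cdot \frac{1}{47} = \left(-50 - 14\right) + 2 \cdot 52 \cdot \frac{1}{47} = -64 + \frac{104}{47} = - \frac{2904}{47}$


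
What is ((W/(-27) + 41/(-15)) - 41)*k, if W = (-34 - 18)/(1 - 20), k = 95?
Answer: -112436/27 ≈ -4164.3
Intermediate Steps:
W = 52/19 (W = -52/(-19) = -52*(-1/19) = 52/19 ≈ 2.7368)
((W/(-27) + 41/(-15)) - 41)*k = (((52/19)/(-27) + 41/(-15)) - 41)*95 = (((52/19)*(-1/27) + 41*(-1/15)) - 41)*95 = ((-52/513 - 41/15) - 41)*95 = (-7271/2565 - 41)*95 = -112436/2565*95 = -112436/27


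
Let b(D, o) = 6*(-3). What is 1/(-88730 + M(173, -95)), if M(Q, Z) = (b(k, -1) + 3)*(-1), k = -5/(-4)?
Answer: -1/88715 ≈ -1.1272e-5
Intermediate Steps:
k = 5/4 (k = -5*(-1/4) = 5/4 ≈ 1.2500)
b(D, o) = -18
M(Q, Z) = 15 (M(Q, Z) = (-18 + 3)*(-1) = -15*(-1) = 15)
1/(-88730 + M(173, -95)) = 1/(-88730 + 15) = 1/(-88715) = -1/88715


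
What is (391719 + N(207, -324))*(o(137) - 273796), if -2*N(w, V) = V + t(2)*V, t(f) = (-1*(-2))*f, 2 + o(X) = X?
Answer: -107419878669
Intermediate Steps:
o(X) = -2 + X
t(f) = 2*f
N(w, V) = -5*V/2 (N(w, V) = -(V + (2*2)*V)/2 = -(V + 4*V)/2 = -5*V/2)
(391719 + N(207, -324))*(o(137) - 273796) = (391719 - 5/2*(-324))*((-2 + 137) - 273796) = (391719 + 810)*(135 - 273796) = 392529*(-273661) = -107419878669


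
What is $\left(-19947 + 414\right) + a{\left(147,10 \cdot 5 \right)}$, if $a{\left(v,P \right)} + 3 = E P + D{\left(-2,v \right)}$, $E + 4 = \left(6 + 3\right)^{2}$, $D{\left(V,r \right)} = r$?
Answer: $-15539$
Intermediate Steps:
$E = 77$ ($E = -4 + \left(6 + 3\right)^{2} = -4 + 9^{2} = -4 + 81 = 77$)
$a{\left(v,P \right)} = -3 + v + 77 P$ ($a{\left(v,P \right)} = -3 + \left(77 P + v\right) = -3 + \left(v + 77 P\right) = -3 + v + 77 P$)
$\left(-19947 + 414\right) + a{\left(147,10 \cdot 5 \right)} = \left(-19947 + 414\right) + \left(-3 + 147 + 77 \cdot 10 \cdot 5\right) = -19533 + \left(-3 + 147 + 77 \cdot 50\right) = -19533 + \left(-3 + 147 + 3850\right) = -19533 + 3994 = -15539$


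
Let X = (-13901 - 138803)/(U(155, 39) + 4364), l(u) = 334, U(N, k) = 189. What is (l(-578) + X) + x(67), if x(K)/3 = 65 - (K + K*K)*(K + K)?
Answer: -8336618303/4553 ≈ -1.8310e+6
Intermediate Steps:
x(K) = 195 - 6*K*(K + K**2) (x(K) = 3*(65 - (K + K*K)*(K + K)) = 3*(65 - (K + K**2)*2*K) = 3*(65 - 2*K*(K + K**2)) = 195 - 6*K*(K + K**2))
X = -152704/4553 (X = (-13901 - 138803)/(189 + 4364) = -152704/4553 ≈ -33.539)
(l(-578) + X) + x(67) = (334 - 152704/4553) + (195 - 6*67**2 - 6*67**3) = 1367998/4553 + (195 - 6*4489 - 6*300763) = 1367998/4553 + (195 - 26934 - 1804578) = 1367998/4553 - 1831317 = -8336618303/4553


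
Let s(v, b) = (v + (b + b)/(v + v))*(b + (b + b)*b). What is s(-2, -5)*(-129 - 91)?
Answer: -4950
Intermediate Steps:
s(v, b) = (b + 2*b²)*(v + b/v) (s(v, b) = (v + (2*b)/((2*v)))*(b + (2*b)*b) = (v + (2*b)*(1/(2*v)))*(b + 2*b²) = (v + b/v)*(b + 2*b²) = (b + 2*b²)*(v + b/v))
s(-2, -5)*(-129 - 91) = (-5*(-5 + 2*(-5)² + (-2)²*(1 + 2*(-5)))/(-2))*(-129 - 91) = -5*(-½)*(-5 + 2*25 + 4*(1 - 10))*(-220) = -5*(-½)*(-5 + 50 + 4*(-9))*(-220) = -5*(-½)*(-5 + 50 - 36)*(-220) = -5*(-½)*9*(-220) = (45/2)*(-220) = -4950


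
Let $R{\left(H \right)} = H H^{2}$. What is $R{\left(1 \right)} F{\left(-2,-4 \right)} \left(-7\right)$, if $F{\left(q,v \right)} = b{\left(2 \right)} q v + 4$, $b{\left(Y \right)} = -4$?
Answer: $196$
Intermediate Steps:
$R{\left(H \right)} = H^{3}$
$F{\left(q,v \right)} = 4 - 4 q v$ ($F{\left(q,v \right)} = - 4 q v + 4 = 4 - 4 q v$)
$R{\left(1 \right)} F{\left(-2,-4 \right)} \left(-7\right) = 1^{3} \left(4 - \left(-8\right) \left(-4\right)\right) \left(-7\right) = 1 \left(4 - 32\right) \left(-7\right) = 1 \left(-28\right) \left(-7\right) = \left(-28\right) \left(-7\right) = 196$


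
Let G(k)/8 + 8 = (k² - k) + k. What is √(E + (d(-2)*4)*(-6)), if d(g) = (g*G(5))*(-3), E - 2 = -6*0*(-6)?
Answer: I*√19582 ≈ 139.94*I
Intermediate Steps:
G(k) = -64 + 8*k² (G(k) = -64 + 8*((k² - k) + k) = -64 + 8*k²)
E = 2 (E = 2 - 6*0*(-6) = 2 + 0*(-6) = 2 + 0 = 2)
d(g) = -408*g (d(g) = (g*(-64 + 8*5²))*(-3) = (g*(-64 + 8*25))*(-3) = (g*(-64 + 200))*(-3) = (g*136)*(-3) = (136*g)*(-3) = -408*g)
√(E + (d(-2)*4)*(-6)) = √(2 + (-408*(-2)*4)*(-6)) = √(2 + (816*4)*(-6)) = √(2 + 3264*(-6)) = √(2 - 19584) = √(-19582) = I*√19582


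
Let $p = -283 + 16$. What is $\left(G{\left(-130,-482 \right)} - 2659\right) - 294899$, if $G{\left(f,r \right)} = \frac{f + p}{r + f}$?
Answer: $- \frac{182105099}{612} \approx -2.9756 \cdot 10^{5}$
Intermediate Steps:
$p = -267$
$G{\left(f,r \right)} = \frac{-267 + f}{f + r}$ ($G{\left(f,r \right)} = \frac{f - 267}{r + f} = \frac{-267 + f}{f + r}$)
$\left(G{\left(-130,-482 \right)} - 2659\right) - 294899 = \left(\frac{-267 - 130}{-130 - 482} - 2659\right) - 294899 = \left(\frac{1}{-612} \left(-397\right) - 2659\right) - 294899 = \left(\left(- \frac{1}{612}\right) \left(-397\right) - 2659\right) - 294899 = \left(\frac{397}{612} - 2659\right) - 294899 = - \frac{1626911}{612} - 294899 = - \frac{182105099}{612}$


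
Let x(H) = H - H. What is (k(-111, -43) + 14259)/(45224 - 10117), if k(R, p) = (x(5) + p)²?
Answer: 16108/35107 ≈ 0.45883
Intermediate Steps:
x(H) = 0
k(R, p) = p² (k(R, p) = (0 + p)² = p²)
(k(-111, -43) + 14259)/(45224 - 10117) = ((-43)² + 14259)/(45224 - 10117) = (1849 + 14259)/35107 = 16108*(1/35107) = 16108/35107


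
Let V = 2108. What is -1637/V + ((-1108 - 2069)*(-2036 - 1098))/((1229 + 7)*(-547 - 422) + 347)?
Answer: -22948802213/2523986396 ≈ -9.0923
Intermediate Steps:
-1637/V + ((-1108 - 2069)*(-2036 - 1098))/((1229 + 7)*(-547 - 422) + 347) = -1637/2108 + ((-1108 - 2069)*(-2036 - 1098))/((1229 + 7)*(-547 - 422) + 347) = -1637*1/2108 + (-3177*(-3134))/(1236*(-969) + 347) = -1637/2108 + 9956718/(-1197684 + 347) = -1637/2108 + 9956718/(-1197337) = -1637/2108 + 9956718*(-1/1197337) = -1637/2108 - 9956718/1197337 = -22948802213/2523986396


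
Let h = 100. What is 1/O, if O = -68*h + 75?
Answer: -1/6725 ≈ -0.00014870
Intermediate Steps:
O = -6725 (O = -68*100 + 75 = -6800 + 75 = -6725)
1/O = 1/(-6725) = -1/6725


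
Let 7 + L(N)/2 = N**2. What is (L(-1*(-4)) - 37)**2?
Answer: 361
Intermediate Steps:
L(N) = -14 + 2*N**2
(L(-1*(-4)) - 37)**2 = ((-14 + 2*(-1*(-4))**2) - 37)**2 = ((-14 + 2*4**2) - 37)**2 = ((-14 + 2*16) - 37)**2 = ((-14 + 32) - 37)**2 = (18 - 37)**2 = (-19)**2 = 361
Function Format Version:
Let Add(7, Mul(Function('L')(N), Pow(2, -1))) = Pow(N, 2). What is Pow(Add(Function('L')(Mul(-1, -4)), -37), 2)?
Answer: 361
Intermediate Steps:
Function('L')(N) = Add(-14, Mul(2, Pow(N, 2)))
Pow(Add(Function('L')(Mul(-1, -4)), -37), 2) = Pow(Add(Add(-14, Mul(2, Pow(Mul(-1, -4), 2))), -37), 2) = Pow(Add(Add(-14, Mul(2, Pow(4, 2))), -37), 2) = Pow(Add(Add(-14, Mul(2, 16)), -37), 2) = Pow(Add(Add(-14, 32), -37), 2) = Pow(Add(18, -37), 2) = Pow(-19, 2) = 361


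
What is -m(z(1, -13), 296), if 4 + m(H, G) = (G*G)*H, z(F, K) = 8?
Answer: -700924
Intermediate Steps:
m(H, G) = -4 + H*G**2 (m(H, G) = -4 + (G*G)*H = -4 + G**2*H = -4 + H*G**2)
-m(z(1, -13), 296) = -(-4 + 8*296**2) = -(-4 + 8*87616) = -(-4 + 700928) = -1*700924 = -700924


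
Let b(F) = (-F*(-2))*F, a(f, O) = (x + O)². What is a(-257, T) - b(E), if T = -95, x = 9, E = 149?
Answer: -37006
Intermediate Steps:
a(f, O) = (9 + O)²
b(F) = 2*F² (b(F) = (2*F)*F = 2*F²)
a(-257, T) - b(E) = (9 - 95)² - 2*149² = (-86)² - 2*22201 = 7396 - 1*44402 = 7396 - 44402 = -37006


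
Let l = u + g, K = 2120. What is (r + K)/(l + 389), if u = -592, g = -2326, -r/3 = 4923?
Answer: 12649/2529 ≈ 5.0016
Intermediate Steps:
r = -14769 (r = -3*4923 = -14769)
l = -2918 (l = -592 - 2326 = -2918)
(r + K)/(l + 389) = (-14769 + 2120)/(-2918 + 389) = -12649/(-2529) = -12649*(-1/2529) = 12649/2529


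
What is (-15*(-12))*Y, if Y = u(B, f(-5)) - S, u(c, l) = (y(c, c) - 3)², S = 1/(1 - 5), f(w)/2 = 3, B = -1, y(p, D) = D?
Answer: 2925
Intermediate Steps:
f(w) = 6 (f(w) = 2*3 = 6)
S = -¼ (S = 1/(-4) = -¼ ≈ -0.25000)
u(c, l) = (-3 + c)² (u(c, l) = (c - 3)² = (-3 + c)²)
Y = 65/4 (Y = (-3 - 1)² - 1*(-¼) = (-4)² + ¼ = 16 + ¼ = 65/4 ≈ 16.250)
(-15*(-12))*Y = -15*(-12)*(65/4) = 180*(65/4) = 2925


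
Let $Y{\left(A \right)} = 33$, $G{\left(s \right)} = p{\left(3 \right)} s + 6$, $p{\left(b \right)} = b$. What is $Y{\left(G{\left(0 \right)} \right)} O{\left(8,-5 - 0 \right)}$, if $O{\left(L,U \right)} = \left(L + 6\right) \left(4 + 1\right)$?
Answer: $2310$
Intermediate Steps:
$O{\left(L,U \right)} = 30 + 5 L$ ($O{\left(L,U \right)} = \left(6 + L\right) 5 = 30 + 5 L$)
$G{\left(s \right)} = 6 + 3 s$ ($G{\left(s \right)} = 3 s + 6 = 6 + 3 s$)
$Y{\left(G{\left(0 \right)} \right)} O{\left(8,-5 - 0 \right)} = 33 \left(30 + 5 \cdot 8\right) = 33 \left(30 + 40\right) = 33 \cdot 70 = 2310$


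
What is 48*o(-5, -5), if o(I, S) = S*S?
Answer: 1200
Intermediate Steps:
o(I, S) = S²
48*o(-5, -5) = 48*(-5)² = 48*25 = 1200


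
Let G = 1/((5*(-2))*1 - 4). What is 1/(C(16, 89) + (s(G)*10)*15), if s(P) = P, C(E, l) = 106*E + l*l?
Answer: 7/67244 ≈ 0.00010410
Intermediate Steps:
C(E, l) = l**2 + 106*E (C(E, l) = 106*E + l**2 = l**2 + 106*E)
G = -1/14 (G = 1/(-10*1 - 4) = 1/(-10 - 4) = 1/(-14) = -1/14 ≈ -0.071429)
1/(C(16, 89) + (s(G)*10)*15) = 1/((89**2 + 106*16) - 1/14*10*15) = 1/((7921 + 1696) - 5/7*15) = 1/(9617 - 75/7) = 1/(67244/7) = 7/67244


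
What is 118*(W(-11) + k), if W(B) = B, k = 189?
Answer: 21004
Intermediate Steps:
118*(W(-11) + k) = 118*(-11 + 189) = 118*178 = 21004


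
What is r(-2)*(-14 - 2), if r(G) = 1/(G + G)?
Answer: 4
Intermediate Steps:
r(G) = 1/(2*G)
r(-2)*(-14 - 2) = ((1/2)/(-2))*(-14 - 2) = ((1/2)*(-1/2))*(-16) = -1/4*(-16) = 4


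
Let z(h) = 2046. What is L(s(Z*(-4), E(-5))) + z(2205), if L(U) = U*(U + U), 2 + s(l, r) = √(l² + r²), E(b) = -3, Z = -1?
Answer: 2064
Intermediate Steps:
s(l, r) = -2 + √(l² + r²)
L(U) = 2*U² (L(U) = U*(2*U) = 2*U²)
L(s(Z*(-4), E(-5))) + z(2205) = 2*(-2 + √((-1*(-4))² + (-3)²))² + 2046 = 2*(-2 + √(4² + 9))² + 2046 = 2*(-2 + √(16 + 9))² + 2046 = 2*(-2 + √25)² + 2046 = 2*(-2 + 5)² + 2046 = 2*3² + 2046 = 2*9 + 2046 = 18 + 2046 = 2064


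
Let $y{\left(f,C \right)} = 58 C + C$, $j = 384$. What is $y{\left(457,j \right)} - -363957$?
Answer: $386613$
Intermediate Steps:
$y{\left(f,C \right)} = 59 C$
$y{\left(457,j \right)} - -363957 = 59 \cdot 384 - -363957 = 22656 + 363957 = 386613$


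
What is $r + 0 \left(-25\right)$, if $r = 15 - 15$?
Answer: $0$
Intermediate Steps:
$r = 0$
$r + 0 \left(-25\right) = 0 + 0 \left(-25\right) = 0 + 0 = 0$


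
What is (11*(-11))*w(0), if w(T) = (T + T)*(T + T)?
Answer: 0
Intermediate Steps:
w(T) = 4*T**2 (w(T) = (2*T)*(2*T) = 4*T**2)
(11*(-11))*w(0) = (11*(-11))*(4*0**2) = -484*0 = -121*0 = 0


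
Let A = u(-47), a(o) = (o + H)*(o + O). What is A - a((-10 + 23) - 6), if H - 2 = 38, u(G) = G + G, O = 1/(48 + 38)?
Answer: -36425/86 ≈ -423.55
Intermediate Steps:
O = 1/86 ≈ 0.011628
u(G) = 2*G
H = 40 (H = 2 + 38 = 40)
a(o) = (40 + o)*(1/86 + o) (a(o) = (o + 40)*(o + 1/86) = (40 + o)*(1/86 + o))
A = -94 (A = 2*(-47) = -94)
A - a((-10 + 23) - 6) = -94 - (20/43 + ((-10 + 23) - 6)² + 3441*((-10 + 23) - 6)/86) = -94 - (20/43 + (13 - 6)² + 3441*(13 - 6)/86) = -94 - (20/43 + 7² + (3441/86)*7) = -94 - (20/43 + 49 + 24087/86) = -94 - 1*28341/86 = -94 - 28341/86 = -36425/86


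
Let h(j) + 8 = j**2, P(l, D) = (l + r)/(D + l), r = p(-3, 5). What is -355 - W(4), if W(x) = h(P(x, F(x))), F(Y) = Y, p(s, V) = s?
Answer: -22209/64 ≈ -347.02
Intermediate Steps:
r = -3
P(l, D) = (-3 + l)/(D + l) (P(l, D) = (l - 3)/(D + l) = (-3 + l)/(D + l))
h(j) = -8 + j**2
W(x) = -8 + (-3 + x)**2/(4*x**2) (W(x) = -8 + ((-3 + x)/(x + x))**2 = -8 + ((-3 + x)/((2*x)))**2 = -8 + ((1/(2*x))*(-3 + x))**2 = -8 + ((-3 + x)/(2*x))**2 = -8 + (-3 + x)**2/(4*x**2))
-355 - W(4) = -355 - (-8 + (1/4)*(-3 + 4)**2/4**2) = -355 - (-8 + (1/4)*(1/16)*1**2) = -355 - (-8 + (1/4)*(1/16)*1) = -355 - (-8 + 1/64) = -355 - 1*(-511/64) = -355 + 511/64 = -22209/64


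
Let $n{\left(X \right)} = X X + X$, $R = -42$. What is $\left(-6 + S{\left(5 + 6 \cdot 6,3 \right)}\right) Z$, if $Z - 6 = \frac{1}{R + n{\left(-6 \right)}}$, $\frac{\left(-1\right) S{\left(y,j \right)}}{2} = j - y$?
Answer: $\frac{2485}{6} \approx 414.17$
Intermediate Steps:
$n{\left(X \right)} = X + X^{2}$ ($n{\left(X \right)} = X^{2} + X = X + X^{2}$)
$S{\left(y,j \right)} = - 2 j + 2 y$ ($S{\left(y,j \right)} = - 2 \left(j - y\right) = - 2 j + 2 y$)
$Z = \frac{71}{12}$ ($Z = 6 + \frac{1}{-42 - 6 \left(1 - 6\right)} = 6 + \frac{1}{-42 - -30} = 6 + \frac{1}{-42 + 30} = 6 + \frac{1}{-12} = 6 - \frac{1}{12} = \frac{71}{12} \approx 5.9167$)
$\left(-6 + S{\left(5 + 6 \cdot 6,3 \right)}\right) Z = \left(-6 + \left(\left(-2\right) 3 + 2 \left(5 + 6 \cdot 6\right)\right)\right) \frac{71}{12} = \left(-6 - \left(6 - 2 \left(5 + 36\right)\right)\right) \frac{71}{12} = \left(-6 + \left(-6 + 2 \cdot 41\right)\right) \frac{71}{12} = \left(-6 + \left(-6 + 82\right)\right) \frac{71}{12} = \left(-6 + 76\right) \frac{71}{12} = 70 \cdot \frac{71}{12} = \frac{2485}{6}$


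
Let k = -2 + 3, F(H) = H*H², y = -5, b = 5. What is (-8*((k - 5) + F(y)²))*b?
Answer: -624840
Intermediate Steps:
F(H) = H³
k = 1
(-8*((k - 5) + F(y)²))*b = -8*((1 - 5) + ((-5)³)²)*5 = -8*(-4 + (-125)²)*5 = -8*(-4 + 15625)*5 = -8*15621*5 = -124968*5 = -624840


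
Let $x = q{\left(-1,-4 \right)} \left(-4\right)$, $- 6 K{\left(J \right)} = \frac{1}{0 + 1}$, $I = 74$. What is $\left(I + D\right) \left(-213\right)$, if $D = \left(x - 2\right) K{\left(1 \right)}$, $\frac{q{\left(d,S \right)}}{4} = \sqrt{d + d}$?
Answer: $-15833 - 568 i \sqrt{2} \approx -15833.0 - 803.27 i$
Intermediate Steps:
$q{\left(d,S \right)} = 4 \sqrt{2} \sqrt{d}$ ($q{\left(d,S \right)} = 4 \sqrt{d + d} = 4 \sqrt{2 d} = 4 \sqrt{2} \sqrt{d}$)
$K{\left(J \right)} = - \frac{1}{6}$ ($K{\left(J \right)} = - \frac{1}{6 \left(0 + 1\right)} = - \frac{1}{6 \cdot 1} = \left(- \frac{1}{6}\right) 1 = - \frac{1}{6}$)
$x = - 16 i \sqrt{2}$ ($x = 4 \sqrt{2} \sqrt{-1} \left(-4\right) = 4 \sqrt{2} i \left(-4\right) = 4 i \sqrt{2} \left(-4\right) = - 16 i \sqrt{2} \approx - 22.627 i$)
$D = \frac{1}{3} + \frac{8 i \sqrt{2}}{3}$ ($D = \left(- 16 i \sqrt{2} - 2\right) \left(- \frac{1}{6}\right) = \left(-2 - 16 i \sqrt{2}\right) \left(- \frac{1}{6}\right) = \frac{1}{3} + \frac{8 i \sqrt{2}}{3} \approx 0.33333 + 3.7712 i$)
$\left(I + D\right) \left(-213\right) = \left(74 + \left(\frac{1}{3} + \frac{8 i \sqrt{2}}{3}\right)\right) \left(-213\right) = \left(\frac{223}{3} + \frac{8 i \sqrt{2}}{3}\right) \left(-213\right) = -15833 - 568 i \sqrt{2}$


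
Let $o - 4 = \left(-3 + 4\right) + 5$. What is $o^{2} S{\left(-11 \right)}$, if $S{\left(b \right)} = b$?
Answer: $-1100$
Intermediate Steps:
$o = 10$ ($o = 4 + \left(\left(-3 + 4\right) + 5\right) = 4 + \left(1 + 5\right) = 4 + 6 = 10$)
$o^{2} S{\left(-11 \right)} = 10^{2} \left(-11\right) = 100 \left(-11\right) = -1100$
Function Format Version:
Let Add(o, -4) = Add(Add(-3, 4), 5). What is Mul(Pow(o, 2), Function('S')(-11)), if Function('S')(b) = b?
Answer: -1100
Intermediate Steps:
o = 10 (o = Add(4, Add(Add(-3, 4), 5)) = Add(4, Add(1, 5)) = Add(4, 6) = 10)
Mul(Pow(o, 2), Function('S')(-11)) = Mul(Pow(10, 2), -11) = Mul(100, -11) = -1100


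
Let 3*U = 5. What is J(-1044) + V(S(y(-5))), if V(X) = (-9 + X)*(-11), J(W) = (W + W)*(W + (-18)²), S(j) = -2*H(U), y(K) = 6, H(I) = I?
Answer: 4510487/3 ≈ 1.5035e+6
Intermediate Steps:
U = 5/3 (U = (⅓)*5 = 5/3 ≈ 1.6667)
S(j) = -10/3 (S(j) = -2*5/3 = -10/3)
J(W) = 2*W*(324 + W) (J(W) = (2*W)*(W + 324) = (2*W)*(324 + W) = 2*W*(324 + W))
V(X) = 99 - 11*X
J(-1044) + V(S(y(-5))) = 2*(-1044)*(324 - 1044) + (99 - 11*(-10/3)) = 2*(-1044)*(-720) + (99 + 110/3) = 1503360 + 407/3 = 4510487/3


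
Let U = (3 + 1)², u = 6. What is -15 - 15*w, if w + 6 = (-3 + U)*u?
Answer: -1095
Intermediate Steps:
U = 16 (U = 4² = 16)
w = 72 (w = -6 + (-3 + 16)*6 = -6 + 13*6 = -6 + 78 = 72)
-15 - 15*w = -15 - 15*72 = -15 - 1080 = -1095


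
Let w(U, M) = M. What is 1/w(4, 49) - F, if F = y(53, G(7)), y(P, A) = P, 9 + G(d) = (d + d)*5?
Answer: -2596/49 ≈ -52.980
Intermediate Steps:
G(d) = -9 + 10*d (G(d) = -9 + (d + d)*5 = -9 + (2*d)*5 = -9 + 10*d)
F = 53
1/w(4, 49) - F = 1/49 - 1*53 = 1/49 - 53 = -2596/49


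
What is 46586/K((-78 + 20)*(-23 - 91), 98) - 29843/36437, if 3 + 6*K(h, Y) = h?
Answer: 3329164035/80270711 ≈ 41.474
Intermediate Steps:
K(h, Y) = -½ + h/6
46586/K((-78 + 20)*(-23 - 91), 98) - 29843/36437 = 46586/(-½ + ((-78 + 20)*(-23 - 91))/6) - 29843/36437 = 46586/(-½ + (-58*(-114))/6) - 29843*1/36437 = 46586/(-½ + (⅙)*6612) - 29843/36437 = 46586/(-½ + 1102) - 29843/36437 = 46586/(2203/2) - 29843/36437 = 46586*(2/2203) - 29843/36437 = 93172/2203 - 29843/36437 = 3329164035/80270711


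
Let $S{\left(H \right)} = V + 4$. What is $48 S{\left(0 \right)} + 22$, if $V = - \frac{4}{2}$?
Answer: $118$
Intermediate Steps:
$V = -2$ ($V = \left(-4\right) \frac{1}{2} = -2$)
$S{\left(H \right)} = 2$ ($S{\left(H \right)} = -2 + 4 = 2$)
$48 S{\left(0 \right)} + 22 = 48 \cdot 2 + 22 = 96 + 22 = 118$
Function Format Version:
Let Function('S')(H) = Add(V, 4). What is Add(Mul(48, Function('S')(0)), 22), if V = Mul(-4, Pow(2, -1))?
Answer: 118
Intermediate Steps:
V = -2 (V = Mul(-4, Rational(1, 2)) = -2)
Function('S')(H) = 2 (Function('S')(H) = Add(-2, 4) = 2)
Add(Mul(48, Function('S')(0)), 22) = Add(Mul(48, 2), 22) = Add(96, 22) = 118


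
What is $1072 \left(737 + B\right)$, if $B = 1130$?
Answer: $2001424$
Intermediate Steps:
$1072 \left(737 + B\right) = 1072 \left(737 + 1130\right) = 1072 \cdot 1867 = 2001424$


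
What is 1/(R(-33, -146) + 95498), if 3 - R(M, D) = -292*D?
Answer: 1/52869 ≈ 1.8915e-5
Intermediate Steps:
R(M, D) = 3 + 292*D (R(M, D) = 3 - (-292)*D = 3 + 292*D)
1/(R(-33, -146) + 95498) = 1/((3 + 292*(-146)) + 95498) = 1/((3 - 42632) + 95498) = 1/(-42629 + 95498) = 1/52869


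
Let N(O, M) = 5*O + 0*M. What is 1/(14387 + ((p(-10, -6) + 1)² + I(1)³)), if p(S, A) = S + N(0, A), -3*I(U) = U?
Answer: 27/390635 ≈ 6.9118e-5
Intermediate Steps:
I(U) = -U/3
N(O, M) = 5*O (N(O, M) = 5*O + 0 = 5*O)
p(S, A) = S (p(S, A) = S + 5*0 = S + 0 = S)
1/(14387 + ((p(-10, -6) + 1)² + I(1)³)) = 1/(14387 + ((-10 + 1)² + (-⅓*1)³)) = 1/(14387 + ((-9)² + (-⅓)³)) = 1/(14387 + (81 - 1/27)) = 1/(14387 + 2186/27) = 1/(390635/27) = 27/390635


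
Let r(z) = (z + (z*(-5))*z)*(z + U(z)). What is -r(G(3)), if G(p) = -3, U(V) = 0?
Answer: -144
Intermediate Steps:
r(z) = z*(z - 5*z**2) (r(z) = (z + (z*(-5))*z)*(z + 0) = (z + (-5*z)*z)*z = (z - 5*z**2)*z = z*(z - 5*z**2))
-r(G(3)) = -(-3)**2*(1 - 5*(-3)) = -9*(1 + 15) = -9*16 = -1*144 = -144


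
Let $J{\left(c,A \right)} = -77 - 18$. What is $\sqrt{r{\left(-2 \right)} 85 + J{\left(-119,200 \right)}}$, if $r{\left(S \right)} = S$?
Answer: $i \sqrt{265} \approx 16.279 i$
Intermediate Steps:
$J{\left(c,A \right)} = -95$ ($J{\left(c,A \right)} = -77 - 18 = -95$)
$\sqrt{r{\left(-2 \right)} 85 + J{\left(-119,200 \right)}} = \sqrt{\left(-2\right) 85 - 95} = \sqrt{-170 - 95} = \sqrt{-265} = i \sqrt{265}$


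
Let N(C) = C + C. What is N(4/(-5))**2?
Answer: 64/25 ≈ 2.5600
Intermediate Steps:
N(C) = 2*C
N(4/(-5))**2 = (2*(4/(-5)))**2 = (2*(4*(-1/5)))**2 = (2*(-4/5))**2 = (-8/5)**2 = 64/25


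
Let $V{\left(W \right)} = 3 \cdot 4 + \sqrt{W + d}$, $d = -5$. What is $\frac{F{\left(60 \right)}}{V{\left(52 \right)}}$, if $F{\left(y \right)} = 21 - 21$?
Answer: $0$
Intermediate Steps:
$F{\left(y \right)} = 0$ ($F{\left(y \right)} = 21 - 21 = 0$)
$V{\left(W \right)} = 12 + \sqrt{-5 + W}$ ($V{\left(W \right)} = 3 \cdot 4 + \sqrt{W - 5} = 12 + \sqrt{-5 + W}$)
$\frac{F{\left(60 \right)}}{V{\left(52 \right)}} = \frac{0}{12 + \sqrt{-5 + 52}} = \frac{0}{12 + \sqrt{47}} = 0$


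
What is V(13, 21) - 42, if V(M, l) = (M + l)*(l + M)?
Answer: 1114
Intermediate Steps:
V(M, l) = (M + l)² (V(M, l) = (M + l)*(M + l) = (M + l)²)
V(13, 21) - 42 = (13 + 21)² - 42 = 34² - 42 = 1156 - 42 = 1114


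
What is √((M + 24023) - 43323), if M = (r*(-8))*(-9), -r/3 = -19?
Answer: 2*I*√3799 ≈ 123.27*I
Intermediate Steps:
r = 57 (r = -3*(-19) = 57)
M = 4104 (M = (57*(-8))*(-9) = -456*(-9) = 4104)
√((M + 24023) - 43323) = √((4104 + 24023) - 43323) = √(28127 - 43323) = √(-15196) = 2*I*√3799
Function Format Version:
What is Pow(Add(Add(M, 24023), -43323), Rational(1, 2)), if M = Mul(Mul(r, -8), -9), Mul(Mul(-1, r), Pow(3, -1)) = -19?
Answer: Mul(2, I, Pow(3799, Rational(1, 2))) ≈ Mul(123.27, I)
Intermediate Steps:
r = 57 (r = Mul(-3, -19) = 57)
M = 4104 (M = Mul(Mul(57, -8), -9) = Mul(-456, -9) = 4104)
Pow(Add(Add(M, 24023), -43323), Rational(1, 2)) = Pow(Add(Add(4104, 24023), -43323), Rational(1, 2)) = Pow(Add(28127, -43323), Rational(1, 2)) = Pow(-15196, Rational(1, 2)) = Mul(2, I, Pow(3799, Rational(1, 2)))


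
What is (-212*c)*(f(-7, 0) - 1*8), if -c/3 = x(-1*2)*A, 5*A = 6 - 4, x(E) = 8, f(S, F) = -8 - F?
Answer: -162816/5 ≈ -32563.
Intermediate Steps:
A = ⅖ (A = (6 - 4)/5 = (⅕)*2 = ⅖ ≈ 0.40000)
c = -48/5 (c = -24*2/5 = -3*16/5 = -48/5 ≈ -9.6000)
(-212*c)*(f(-7, 0) - 1*8) = (-212*(-48/5))*((-8 - 1*0) - 1*8) = 10176*((-8 + 0) - 8)/5 = 10176*(-8 - 8)/5 = (10176/5)*(-16) = -162816/5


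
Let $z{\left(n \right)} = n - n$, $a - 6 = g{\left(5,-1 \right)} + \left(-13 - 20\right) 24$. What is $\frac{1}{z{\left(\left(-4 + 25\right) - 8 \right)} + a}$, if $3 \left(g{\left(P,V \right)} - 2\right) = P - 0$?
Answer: $- \frac{3}{2347} \approx -0.0012782$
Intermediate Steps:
$g{\left(P,V \right)} = 2 + \frac{P}{3}$ ($g{\left(P,V \right)} = 2 + \frac{P - 0}{3} = 2 + \frac{P + 0}{3} = 2 + \frac{P}{3}$)
$a = - \frac{2347}{3}$ ($a = 6 + \left(\left(2 + \frac{1}{3} \cdot 5\right) + \left(-13 - 20\right) 24\right) = 6 + \left(\left(2 + \frac{5}{3}\right) - 792\right) = 6 + \left(\frac{11}{3} - 792\right) = 6 - \frac{2365}{3} = - \frac{2347}{3} \approx -782.33$)
$z{\left(n \right)} = 0$
$\frac{1}{z{\left(\left(-4 + 25\right) - 8 \right)} + a} = \frac{1}{0 - \frac{2347}{3}} = \frac{1}{- \frac{2347}{3}} = - \frac{3}{2347}$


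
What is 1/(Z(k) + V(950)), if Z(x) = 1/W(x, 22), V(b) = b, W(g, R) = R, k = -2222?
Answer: 22/20901 ≈ 0.0010526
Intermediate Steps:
Z(x) = 1/22
1/(Z(k) + V(950)) = 1/(1/22 + 950) = 1/(20901/22) = 22/20901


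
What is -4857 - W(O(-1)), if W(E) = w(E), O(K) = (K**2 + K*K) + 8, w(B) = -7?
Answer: -4850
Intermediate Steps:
O(K) = 8 + 2*K**2 (O(K) = (K**2 + K**2) + 8 = 2*K**2 + 8 = 8 + 2*K**2)
W(E) = -7
-4857 - W(O(-1)) = -4857 - 1*(-7) = -4857 + 7 = -4850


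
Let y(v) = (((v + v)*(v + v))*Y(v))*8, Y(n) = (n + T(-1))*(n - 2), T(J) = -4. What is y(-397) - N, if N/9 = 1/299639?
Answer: 241794600907419159/299639 ≈ 8.0695e+11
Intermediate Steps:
N = 9/299639 ≈ 3.0036e-5
Y(n) = (-4 + n)*(-2 + n) (Y(n) = (n - 4)*(n - 2) = (-4 + n)*(-2 + n))
y(v) = 32*v²*(8 + v² - 6*v) (y(v) = (((v + v)*(v + v))*(8 + v² - 6*v))*8 = (((2*v)*(2*v))*(8 + v² - 6*v))*8 = ((4*v²)*(8 + v² - 6*v))*8 = (4*v²*(8 + v² - 6*v))*8 = 32*v²*(8 + v² - 6*v))
y(-397) - N = 32*(-397)²*(8 + (-397)² - 6*(-397)) - 1*9/299639 = 32*157609*(8 + 157609 + 2382) - 9/299639 = 32*157609*159999 - 9/299639 = 806953036512 - 9/299639 = 241794600907419159/299639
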